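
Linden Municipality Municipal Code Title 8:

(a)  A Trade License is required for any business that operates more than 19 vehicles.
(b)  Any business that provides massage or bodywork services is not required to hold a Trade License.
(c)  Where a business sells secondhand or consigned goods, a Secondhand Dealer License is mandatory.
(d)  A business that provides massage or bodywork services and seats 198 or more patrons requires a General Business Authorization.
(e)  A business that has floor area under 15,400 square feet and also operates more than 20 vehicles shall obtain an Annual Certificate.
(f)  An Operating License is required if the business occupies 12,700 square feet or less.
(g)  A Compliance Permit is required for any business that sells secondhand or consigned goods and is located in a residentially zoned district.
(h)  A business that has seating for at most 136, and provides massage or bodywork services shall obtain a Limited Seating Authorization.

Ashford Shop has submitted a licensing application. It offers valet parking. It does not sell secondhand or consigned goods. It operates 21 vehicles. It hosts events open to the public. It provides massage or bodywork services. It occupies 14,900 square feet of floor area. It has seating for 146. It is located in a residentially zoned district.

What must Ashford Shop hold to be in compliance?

(a) vehicles 21 > 19 → Trade License required.
(b) provides massage or bodywork services → exempt from Trade License.
(c) does not sell secondhand or consigned goods → Secondhand Dealer License not required.
(d) provides massage or bodywork services; seating 146 < 198 → General Business Authorization not required.
(e) floor area 14,900 square feet < 15,400 square feet; vehicles 21 > 20 → Annual Certificate required.
(f) floor area 14,900 square feet > 12,700 square feet → Operating License not required.
(g) does not sell secondhand or consigned goods; is located in a residentially zoned district → Compliance Permit not required.
(h) seating 146 > 136; provides massage or bodywork services → Limited Seating Authorization not required.

Annual Certificate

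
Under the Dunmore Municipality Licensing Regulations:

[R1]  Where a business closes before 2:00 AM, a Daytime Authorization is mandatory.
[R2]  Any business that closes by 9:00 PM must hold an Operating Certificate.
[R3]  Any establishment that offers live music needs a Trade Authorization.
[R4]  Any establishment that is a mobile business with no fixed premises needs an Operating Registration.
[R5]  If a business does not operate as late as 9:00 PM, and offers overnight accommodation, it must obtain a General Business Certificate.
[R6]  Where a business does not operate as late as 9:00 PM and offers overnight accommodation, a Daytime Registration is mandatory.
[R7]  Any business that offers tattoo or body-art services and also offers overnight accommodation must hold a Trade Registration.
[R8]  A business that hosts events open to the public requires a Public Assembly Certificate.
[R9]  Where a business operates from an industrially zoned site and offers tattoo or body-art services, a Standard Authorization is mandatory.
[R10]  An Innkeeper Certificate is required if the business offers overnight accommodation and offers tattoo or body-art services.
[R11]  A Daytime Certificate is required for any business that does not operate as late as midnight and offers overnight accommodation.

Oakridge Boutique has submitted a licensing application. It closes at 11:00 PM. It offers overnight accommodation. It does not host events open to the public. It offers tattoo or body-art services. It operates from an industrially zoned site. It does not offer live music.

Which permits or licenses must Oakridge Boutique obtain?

Daytime Authorization, Daytime Certificate, Innkeeper Certificate, Standard Authorization, Trade Registration

[R1] closes 11:00 PM, at/before 2:00 AM → Daytime Authorization required.
[R2] closes 11:00 PM, after 9:00 PM → Operating Certificate not required.
[R3] does not offer live music → Trade Authorization not required.
[R4] operates from an industrially zoned site (not: is a mobile business with no fixed premises) → Operating Registration not required.
[R5] closes 11:00 PM, after 9:00 PM; offers overnight accommodation → General Business Certificate not required.
[R6] closes 11:00 PM, after 9:00 PM; offers overnight accommodation → Daytime Registration not required.
[R7] offers tattoo or body-art services; offers overnight accommodation → Trade Registration required.
[R8] does not host events open to the public → Public Assembly Certificate not required.
[R9] operates from an industrially zoned site; offers tattoo or body-art services → Standard Authorization required.
[R10] offers overnight accommodation; offers tattoo or body-art services → Innkeeper Certificate required.
[R11] closes 11:00 PM, at/before midnight; offers overnight accommodation → Daytime Certificate required.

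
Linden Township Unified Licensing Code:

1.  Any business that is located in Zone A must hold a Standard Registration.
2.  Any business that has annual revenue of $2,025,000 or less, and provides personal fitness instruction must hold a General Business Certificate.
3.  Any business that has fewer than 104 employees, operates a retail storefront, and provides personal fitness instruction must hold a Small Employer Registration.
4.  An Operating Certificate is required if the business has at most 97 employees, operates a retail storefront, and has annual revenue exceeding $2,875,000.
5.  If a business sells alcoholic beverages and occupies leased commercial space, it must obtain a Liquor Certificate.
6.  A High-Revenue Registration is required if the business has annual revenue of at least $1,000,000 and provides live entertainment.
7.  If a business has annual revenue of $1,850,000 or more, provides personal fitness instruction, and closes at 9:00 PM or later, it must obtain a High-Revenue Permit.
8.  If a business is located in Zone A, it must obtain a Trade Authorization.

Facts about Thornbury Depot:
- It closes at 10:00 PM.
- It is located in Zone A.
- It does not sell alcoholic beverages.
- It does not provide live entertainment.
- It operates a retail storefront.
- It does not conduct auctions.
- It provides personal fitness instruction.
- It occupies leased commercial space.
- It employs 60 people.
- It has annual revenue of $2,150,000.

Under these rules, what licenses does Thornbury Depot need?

High-Revenue Permit, Small Employer Registration, Standard Registration, Trade Authorization

1. is located in Zone A → Standard Registration required.
2. revenue $2,150,000 > $2,025,000; provides personal fitness instruction → General Business Certificate not required.
3. employees 60 < 104; operates a retail storefront; provides personal fitness instruction → Small Employer Registration required.
4. employees 60 ≤ 97; operates a retail storefront; revenue $2,150,000 ≤ $2,875,000 → Operating Certificate not required.
5. does not sell alcoholic beverages; occupies leased commercial space → Liquor Certificate not required.
6. revenue $2,150,000 ≥ $1,000,000; does not provide live entertainment → High-Revenue Registration not required.
7. revenue $2,150,000 ≥ $1,850,000; provides personal fitness instruction; closes 10:00 PM, after 9:00 PM → High-Revenue Permit required.
8. is located in Zone A → Trade Authorization required.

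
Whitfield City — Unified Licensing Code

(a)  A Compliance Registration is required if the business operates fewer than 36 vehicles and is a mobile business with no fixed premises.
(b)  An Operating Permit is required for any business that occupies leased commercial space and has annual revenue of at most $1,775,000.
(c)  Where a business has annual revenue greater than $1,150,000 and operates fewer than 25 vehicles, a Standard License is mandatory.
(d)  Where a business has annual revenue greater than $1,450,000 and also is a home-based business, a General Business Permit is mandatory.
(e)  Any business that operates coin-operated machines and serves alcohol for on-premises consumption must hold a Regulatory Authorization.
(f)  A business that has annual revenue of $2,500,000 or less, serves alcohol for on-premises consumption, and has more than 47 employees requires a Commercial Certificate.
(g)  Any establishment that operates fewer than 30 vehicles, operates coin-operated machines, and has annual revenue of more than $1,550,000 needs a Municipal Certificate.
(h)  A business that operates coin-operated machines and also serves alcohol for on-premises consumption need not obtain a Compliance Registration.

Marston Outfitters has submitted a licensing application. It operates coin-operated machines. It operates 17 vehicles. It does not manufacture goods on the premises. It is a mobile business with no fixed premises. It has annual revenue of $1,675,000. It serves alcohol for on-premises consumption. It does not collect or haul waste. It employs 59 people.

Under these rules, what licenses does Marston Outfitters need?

(a) vehicles 17 < 36; is a mobile business with no fixed premises → Compliance Registration required.
(b) is a mobile business with no fixed premises (not: occupies leased commercial space); revenue $1,675,000 ≤ $1,775,000 → Operating Permit not required.
(c) revenue $1,675,000 > $1,150,000; vehicles 17 < 25 → Standard License required.
(d) revenue $1,675,000 > $1,450,000; is a mobile business with no fixed premises (not: is a home-based business) → General Business Permit not required.
(e) operates coin-operated machines; serves alcohol for on-premises consumption → Regulatory Authorization required.
(f) revenue $1,675,000 ≤ $2,500,000; serves alcohol for on-premises consumption; employees 59 > 47 → Commercial Certificate required.
(g) vehicles 17 < 30; operates coin-operated machines; revenue $1,675,000 > $1,550,000 → Municipal Certificate required.
(h) operates coin-operated machines; serves alcohol for on-premises consumption → exempt from Compliance Registration.

Commercial Certificate, Municipal Certificate, Regulatory Authorization, Standard License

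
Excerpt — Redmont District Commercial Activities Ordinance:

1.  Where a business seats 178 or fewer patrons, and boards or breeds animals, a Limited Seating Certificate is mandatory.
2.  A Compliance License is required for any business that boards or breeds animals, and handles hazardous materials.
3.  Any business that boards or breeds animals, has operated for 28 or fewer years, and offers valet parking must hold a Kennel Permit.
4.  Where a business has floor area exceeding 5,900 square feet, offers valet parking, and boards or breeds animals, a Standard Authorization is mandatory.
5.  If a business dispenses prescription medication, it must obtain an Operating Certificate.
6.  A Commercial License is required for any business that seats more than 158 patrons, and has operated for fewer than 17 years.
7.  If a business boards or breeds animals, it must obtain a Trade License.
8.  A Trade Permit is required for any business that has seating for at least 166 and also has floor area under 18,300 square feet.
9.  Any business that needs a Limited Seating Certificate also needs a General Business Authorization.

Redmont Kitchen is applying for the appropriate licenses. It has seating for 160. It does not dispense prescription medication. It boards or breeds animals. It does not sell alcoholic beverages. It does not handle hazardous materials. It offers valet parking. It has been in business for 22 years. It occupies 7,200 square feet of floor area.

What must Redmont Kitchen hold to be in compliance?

1. seating 160 ≤ 178; boards or breeds animals → Limited Seating Certificate required.
2. boards or breeds animals; does not handle hazardous materials → Compliance License not required.
3. boards or breeds animals; years in business 22 ≤ 28; offers valet parking → Kennel Permit required.
4. floor area 7,200 square feet > 5,900 square feet; offers valet parking; boards or breeds animals → Standard Authorization required.
5. does not dispense prescription medication → Operating Certificate not required.
6. seating 160 > 158; years in business 22 ≥ 17 → Commercial License not required.
7. boards or breeds animals → Trade License required.
8. seating 160 < 166; floor area 7,200 square feet < 18,300 square feet → Trade Permit not required.
9. Limited Seating Certificate is required → General Business Authorization also required.

General Business Authorization, Kennel Permit, Limited Seating Certificate, Standard Authorization, Trade License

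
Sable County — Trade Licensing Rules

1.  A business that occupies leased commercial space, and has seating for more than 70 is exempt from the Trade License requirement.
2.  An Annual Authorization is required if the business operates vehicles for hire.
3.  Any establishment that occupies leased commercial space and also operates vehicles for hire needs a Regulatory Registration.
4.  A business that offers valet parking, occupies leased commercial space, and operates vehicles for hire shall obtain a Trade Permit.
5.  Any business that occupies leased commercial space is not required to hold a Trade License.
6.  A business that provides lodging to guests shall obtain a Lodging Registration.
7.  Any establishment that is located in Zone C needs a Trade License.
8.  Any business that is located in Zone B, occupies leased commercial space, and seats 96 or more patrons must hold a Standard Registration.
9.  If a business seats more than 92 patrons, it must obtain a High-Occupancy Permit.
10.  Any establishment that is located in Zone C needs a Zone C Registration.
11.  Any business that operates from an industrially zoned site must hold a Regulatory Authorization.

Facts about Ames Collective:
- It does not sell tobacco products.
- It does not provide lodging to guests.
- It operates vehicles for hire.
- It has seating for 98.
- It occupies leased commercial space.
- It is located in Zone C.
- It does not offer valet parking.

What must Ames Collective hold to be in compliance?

Annual Authorization, High-Occupancy Permit, Regulatory Registration, Zone C Registration

1. occupies leased commercial space; seating 98 > 70 → exempt from Trade License.
2. operates vehicles for hire → Annual Authorization required.
3. occupies leased commercial space; operates vehicles for hire → Regulatory Registration required.
4. does not offer valet parking; occupies leased commercial space; operates vehicles for hire → Trade Permit not required.
5. occupies leased commercial space → exempt from Trade License.
6. does not provide lodging to guests → Lodging Registration not required.
7. is located in Zone C → Trade License required.
8. is located in Zone C (not: is located in Zone B); occupies leased commercial space; seating 98 ≥ 96 → Standard Registration not required.
9. seating 98 > 92 → High-Occupancy Permit required.
10. is located in Zone C → Zone C Registration required.
11. occupies leased commercial space (not: operates from an industrially zoned site) → Regulatory Authorization not required.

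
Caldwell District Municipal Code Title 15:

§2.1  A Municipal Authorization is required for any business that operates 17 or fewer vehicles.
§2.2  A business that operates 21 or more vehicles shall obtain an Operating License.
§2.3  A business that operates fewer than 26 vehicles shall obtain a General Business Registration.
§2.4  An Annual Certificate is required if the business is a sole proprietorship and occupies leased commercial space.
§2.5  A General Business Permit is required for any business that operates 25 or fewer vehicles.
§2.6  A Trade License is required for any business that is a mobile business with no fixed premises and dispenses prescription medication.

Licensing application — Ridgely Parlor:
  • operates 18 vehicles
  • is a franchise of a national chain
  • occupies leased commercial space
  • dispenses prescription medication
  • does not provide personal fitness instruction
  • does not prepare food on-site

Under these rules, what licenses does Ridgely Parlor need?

General Business Permit, General Business Registration

§2.1 vehicles 18 > 17 → Municipal Authorization not required.
§2.2 vehicles 18 < 21 → Operating License not required.
§2.3 vehicles 18 < 26 → General Business Registration required.
§2.4 is a franchise of a national chain (not: is a sole proprietorship); occupies leased commercial space → Annual Certificate not required.
§2.5 vehicles 18 ≤ 25 → General Business Permit required.
§2.6 occupies leased commercial space (not: is a mobile business with no fixed premises); dispenses prescription medication → Trade License not required.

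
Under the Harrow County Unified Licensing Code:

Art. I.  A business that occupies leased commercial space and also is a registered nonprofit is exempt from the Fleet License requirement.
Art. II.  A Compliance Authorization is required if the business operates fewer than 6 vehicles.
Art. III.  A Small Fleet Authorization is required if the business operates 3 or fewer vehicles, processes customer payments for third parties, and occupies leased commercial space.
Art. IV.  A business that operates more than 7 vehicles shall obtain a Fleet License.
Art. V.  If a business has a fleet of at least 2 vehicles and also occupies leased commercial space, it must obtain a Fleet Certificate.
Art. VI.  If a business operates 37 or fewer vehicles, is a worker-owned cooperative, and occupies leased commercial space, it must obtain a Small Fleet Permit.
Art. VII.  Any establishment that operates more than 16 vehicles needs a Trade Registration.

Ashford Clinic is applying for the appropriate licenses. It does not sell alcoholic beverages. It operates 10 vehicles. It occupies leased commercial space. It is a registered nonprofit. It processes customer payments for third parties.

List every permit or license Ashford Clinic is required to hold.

Fleet Certificate

Art. I. occupies leased commercial space; is a registered nonprofit → exempt from Fleet License.
Art. II. vehicles 10 ≥ 6 → Compliance Authorization not required.
Art. III. vehicles 10 > 3; processes customer payments for third parties; occupies leased commercial space → Small Fleet Authorization not required.
Art. IV. vehicles 10 > 7 → Fleet License required.
Art. V. vehicles 10 ≥ 2; occupies leased commercial space → Fleet Certificate required.
Art. VI. vehicles 10 ≤ 37; is a registered nonprofit (not: is a worker-owned cooperative); occupies leased commercial space → Small Fleet Permit not required.
Art. VII. vehicles 10 ≤ 16 → Trade Registration not required.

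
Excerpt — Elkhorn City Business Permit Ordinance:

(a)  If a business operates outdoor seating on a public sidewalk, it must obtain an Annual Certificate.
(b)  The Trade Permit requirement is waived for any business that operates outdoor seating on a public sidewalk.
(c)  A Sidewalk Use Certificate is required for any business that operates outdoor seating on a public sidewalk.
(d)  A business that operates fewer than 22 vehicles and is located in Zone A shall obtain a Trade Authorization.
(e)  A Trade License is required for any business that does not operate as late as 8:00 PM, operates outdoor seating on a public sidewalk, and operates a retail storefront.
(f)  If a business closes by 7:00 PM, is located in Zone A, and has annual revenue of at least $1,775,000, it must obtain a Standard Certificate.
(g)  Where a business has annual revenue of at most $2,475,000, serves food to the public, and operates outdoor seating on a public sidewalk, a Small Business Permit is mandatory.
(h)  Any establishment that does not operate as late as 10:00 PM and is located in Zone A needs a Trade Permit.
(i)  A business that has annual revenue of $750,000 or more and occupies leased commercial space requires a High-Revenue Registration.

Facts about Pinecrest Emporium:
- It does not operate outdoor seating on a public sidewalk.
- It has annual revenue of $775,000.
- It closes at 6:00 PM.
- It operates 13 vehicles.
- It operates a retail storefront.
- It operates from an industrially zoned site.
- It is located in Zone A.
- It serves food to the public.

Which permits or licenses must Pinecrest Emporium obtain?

Trade Authorization, Trade Permit

(a) does not operate outdoor seating on a public sidewalk → Annual Certificate not required.
(b) does not operate outdoor seating on a public sidewalk → Trade Permit exemption does not apply.
(c) does not operate outdoor seating on a public sidewalk → Sidewalk Use Certificate not required.
(d) vehicles 13 < 22; is located in Zone A → Trade Authorization required.
(e) closes 6:00 PM, at/before 8:00 PM; does not operate outdoor seating on a public sidewalk; operates a retail storefront → Trade License not required.
(f) closes 6:00 PM, at/before 7:00 PM; is located in Zone A; revenue $775,000 < $1,775,000 → Standard Certificate not required.
(g) revenue $775,000 ≤ $2,475,000; serves food to the public; does not operate outdoor seating on a public sidewalk → Small Business Permit not required.
(h) closes 6:00 PM, at/before 10:00 PM; is located in Zone A → Trade Permit required.
(i) revenue $775,000 ≥ $750,000; operates from an industrially zoned site (not: occupies leased commercial space) → High-Revenue Registration not required.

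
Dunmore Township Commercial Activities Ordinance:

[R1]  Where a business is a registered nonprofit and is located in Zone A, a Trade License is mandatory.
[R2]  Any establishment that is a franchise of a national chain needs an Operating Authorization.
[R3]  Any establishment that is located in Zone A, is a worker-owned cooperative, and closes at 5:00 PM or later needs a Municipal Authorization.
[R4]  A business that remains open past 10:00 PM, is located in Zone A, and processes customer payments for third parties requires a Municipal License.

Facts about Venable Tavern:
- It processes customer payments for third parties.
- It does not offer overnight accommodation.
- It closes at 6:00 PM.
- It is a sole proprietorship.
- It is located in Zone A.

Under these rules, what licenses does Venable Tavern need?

None

[R1] is a sole proprietorship (not: is a registered nonprofit); is located in Zone A → Trade License not required.
[R2] is a sole proprietorship (not: is a franchise of a national chain) → Operating Authorization not required.
[R3] is located in Zone A; is a sole proprietorship (not: is a worker-owned cooperative); closes 6:00 PM, after 5:00 PM → Municipal Authorization not required.
[R4] closes 6:00 PM, at/before 10:00 PM; is located in Zone A; processes customer payments for third parties → Municipal License not required.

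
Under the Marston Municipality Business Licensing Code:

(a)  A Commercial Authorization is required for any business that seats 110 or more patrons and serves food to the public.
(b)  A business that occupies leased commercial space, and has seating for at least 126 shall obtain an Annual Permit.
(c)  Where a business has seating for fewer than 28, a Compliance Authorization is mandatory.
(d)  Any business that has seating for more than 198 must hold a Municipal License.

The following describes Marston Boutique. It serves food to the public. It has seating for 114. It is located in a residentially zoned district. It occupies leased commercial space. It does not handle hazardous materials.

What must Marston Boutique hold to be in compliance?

Commercial Authorization

(a) seating 114 ≥ 110; serves food to the public → Commercial Authorization required.
(b) occupies leased commercial space; seating 114 < 126 → Annual Permit not required.
(c) seating 114 ≥ 28 → Compliance Authorization not required.
(d) seating 114 ≤ 198 → Municipal License not required.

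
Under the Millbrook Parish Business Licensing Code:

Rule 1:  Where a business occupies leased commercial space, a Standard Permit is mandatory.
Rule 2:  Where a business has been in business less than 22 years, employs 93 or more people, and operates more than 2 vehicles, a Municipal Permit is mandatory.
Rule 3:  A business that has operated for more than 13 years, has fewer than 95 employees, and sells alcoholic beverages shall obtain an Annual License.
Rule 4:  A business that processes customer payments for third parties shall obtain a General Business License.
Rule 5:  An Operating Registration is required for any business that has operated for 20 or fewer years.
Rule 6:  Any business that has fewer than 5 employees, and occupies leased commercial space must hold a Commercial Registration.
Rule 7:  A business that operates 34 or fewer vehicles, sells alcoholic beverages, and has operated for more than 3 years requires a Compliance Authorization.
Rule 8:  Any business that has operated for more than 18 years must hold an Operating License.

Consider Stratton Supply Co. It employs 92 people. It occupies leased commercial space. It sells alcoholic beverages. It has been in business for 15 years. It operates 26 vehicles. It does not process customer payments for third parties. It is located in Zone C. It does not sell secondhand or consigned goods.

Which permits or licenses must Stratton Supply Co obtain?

Annual License, Compliance Authorization, Operating Registration, Standard Permit

Rule 1: occupies leased commercial space → Standard Permit required.
Rule 2: years in business 15 < 22; employees 92 < 93; vehicles 26 > 2 → Municipal Permit not required.
Rule 3: years in business 15 > 13; employees 92 < 95; sells alcoholic beverages → Annual License required.
Rule 4: does not process customer payments for third parties → General Business License not required.
Rule 5: years in business 15 ≤ 20 → Operating Registration required.
Rule 6: employees 92 ≥ 5; occupies leased commercial space → Commercial Registration not required.
Rule 7: vehicles 26 ≤ 34; sells alcoholic beverages; years in business 15 > 3 → Compliance Authorization required.
Rule 8: years in business 15 ≤ 18 → Operating License not required.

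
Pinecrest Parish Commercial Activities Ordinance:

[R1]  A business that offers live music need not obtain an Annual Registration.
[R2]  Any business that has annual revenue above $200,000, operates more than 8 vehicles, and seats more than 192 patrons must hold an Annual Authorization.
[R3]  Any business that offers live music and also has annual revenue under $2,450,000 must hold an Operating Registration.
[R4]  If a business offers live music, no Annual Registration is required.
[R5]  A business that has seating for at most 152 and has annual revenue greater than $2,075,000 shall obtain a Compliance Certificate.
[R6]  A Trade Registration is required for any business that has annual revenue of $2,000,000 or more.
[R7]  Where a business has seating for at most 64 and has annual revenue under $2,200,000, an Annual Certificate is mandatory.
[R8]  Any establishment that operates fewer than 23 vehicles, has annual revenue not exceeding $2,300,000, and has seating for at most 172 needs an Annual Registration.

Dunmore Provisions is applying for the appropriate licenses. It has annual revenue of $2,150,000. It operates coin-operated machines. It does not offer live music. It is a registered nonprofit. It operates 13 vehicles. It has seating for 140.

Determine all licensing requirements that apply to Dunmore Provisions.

Annual Registration, Compliance Certificate, Trade Registration

[R1] does not offer live music → Annual Registration exemption does not apply.
[R2] revenue $2,150,000 > $200,000; vehicles 13 > 8; seating 140 ≤ 192 → Annual Authorization not required.
[R3] does not offer live music; revenue $2,150,000 < $2,450,000 → Operating Registration not required.
[R4] does not offer live music → Annual Registration exemption does not apply.
[R5] seating 140 ≤ 152; revenue $2,150,000 > $2,075,000 → Compliance Certificate required.
[R6] revenue $2,150,000 ≥ $2,000,000 → Trade Registration required.
[R7] seating 140 > 64; revenue $2,150,000 < $2,200,000 → Annual Certificate not required.
[R8] vehicles 13 < 23; revenue $2,150,000 ≤ $2,300,000; seating 140 ≤ 172 → Annual Registration required.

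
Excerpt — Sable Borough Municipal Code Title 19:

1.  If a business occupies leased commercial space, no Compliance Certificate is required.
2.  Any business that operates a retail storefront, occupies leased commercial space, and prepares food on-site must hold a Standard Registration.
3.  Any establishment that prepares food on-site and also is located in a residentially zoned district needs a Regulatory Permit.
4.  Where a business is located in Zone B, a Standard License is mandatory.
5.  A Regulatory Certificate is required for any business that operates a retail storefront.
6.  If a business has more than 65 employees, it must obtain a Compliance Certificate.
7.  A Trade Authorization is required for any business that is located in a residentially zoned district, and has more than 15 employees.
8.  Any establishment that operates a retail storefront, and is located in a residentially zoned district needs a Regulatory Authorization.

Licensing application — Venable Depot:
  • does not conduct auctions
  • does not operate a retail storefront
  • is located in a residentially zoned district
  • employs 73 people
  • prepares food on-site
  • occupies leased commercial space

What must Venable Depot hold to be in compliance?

1. occupies leased commercial space → exempt from Compliance Certificate.
2. does not operate a retail storefront; occupies leased commercial space; prepares food on-site → Standard Registration not required.
3. prepares food on-site; is located in a residentially zoned district → Regulatory Permit required.
4. is located in a residentially zoned district (not: is located in Zone B) → Standard License not required.
5. does not operate a retail storefront → Regulatory Certificate not required.
6. employees 73 > 65 → Compliance Certificate required.
7. is located in a residentially zoned district; employees 73 > 15 → Trade Authorization required.
8. does not operate a retail storefront; is located in a residentially zoned district → Regulatory Authorization not required.

Regulatory Permit, Trade Authorization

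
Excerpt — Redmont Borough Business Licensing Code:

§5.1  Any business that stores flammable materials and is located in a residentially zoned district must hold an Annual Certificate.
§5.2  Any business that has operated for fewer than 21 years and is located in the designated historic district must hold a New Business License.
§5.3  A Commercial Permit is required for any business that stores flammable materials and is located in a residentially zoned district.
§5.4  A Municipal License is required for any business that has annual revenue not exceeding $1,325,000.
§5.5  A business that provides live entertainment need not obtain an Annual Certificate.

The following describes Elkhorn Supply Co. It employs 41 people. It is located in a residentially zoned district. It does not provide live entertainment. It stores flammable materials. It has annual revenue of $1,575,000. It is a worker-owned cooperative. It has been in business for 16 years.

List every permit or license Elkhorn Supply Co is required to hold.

Annual Certificate, Commercial Permit

§5.1 stores flammable materials; is located in a residentially zoned district → Annual Certificate required.
§5.2 years in business 16 < 21; is located in a residentially zoned district (not: is located in the designated historic district) → New Business License not required.
§5.3 stores flammable materials; is located in a residentially zoned district → Commercial Permit required.
§5.4 revenue $1,575,000 > $1,325,000 → Municipal License not required.
§5.5 does not provide live entertainment → Annual Certificate exemption does not apply.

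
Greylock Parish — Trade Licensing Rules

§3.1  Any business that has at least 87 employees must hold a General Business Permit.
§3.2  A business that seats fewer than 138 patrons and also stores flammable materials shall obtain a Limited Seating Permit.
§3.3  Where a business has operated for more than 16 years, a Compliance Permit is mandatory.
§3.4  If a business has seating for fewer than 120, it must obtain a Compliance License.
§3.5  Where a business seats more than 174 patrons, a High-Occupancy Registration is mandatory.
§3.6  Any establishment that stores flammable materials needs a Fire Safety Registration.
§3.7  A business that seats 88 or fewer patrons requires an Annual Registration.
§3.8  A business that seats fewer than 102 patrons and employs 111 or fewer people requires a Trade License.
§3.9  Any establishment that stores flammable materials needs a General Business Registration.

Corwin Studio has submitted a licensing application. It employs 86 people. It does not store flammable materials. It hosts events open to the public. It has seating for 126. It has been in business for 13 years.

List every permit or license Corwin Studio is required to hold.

None

§3.1 employees 86 < 87 → General Business Permit not required.
§3.2 seating 126 < 138; does not store flammable materials → Limited Seating Permit not required.
§3.3 years in business 13 ≤ 16 → Compliance Permit not required.
§3.4 seating 126 ≥ 120 → Compliance License not required.
§3.5 seating 126 ≤ 174 → High-Occupancy Registration not required.
§3.6 does not store flammable materials → Fire Safety Registration not required.
§3.7 seating 126 > 88 → Annual Registration not required.
§3.8 seating 126 ≥ 102; employees 86 ≤ 111 → Trade License not required.
§3.9 does not store flammable materials → General Business Registration not required.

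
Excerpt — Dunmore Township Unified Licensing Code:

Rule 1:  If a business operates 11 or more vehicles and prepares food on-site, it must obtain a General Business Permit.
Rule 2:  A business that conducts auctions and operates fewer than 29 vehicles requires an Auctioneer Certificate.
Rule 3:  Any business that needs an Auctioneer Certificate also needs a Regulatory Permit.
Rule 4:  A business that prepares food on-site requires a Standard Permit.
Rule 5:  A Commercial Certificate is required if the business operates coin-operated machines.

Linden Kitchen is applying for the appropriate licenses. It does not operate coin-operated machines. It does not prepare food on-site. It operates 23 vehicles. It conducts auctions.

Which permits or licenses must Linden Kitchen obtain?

Auctioneer Certificate, Regulatory Permit

Rule 1: vehicles 23 ≥ 11; does not prepare food on-site → General Business Permit not required.
Rule 2: conducts auctions; vehicles 23 < 29 → Auctioneer Certificate required.
Rule 3: Auctioneer Certificate is required → Regulatory Permit also required.
Rule 4: does not prepare food on-site → Standard Permit not required.
Rule 5: does not operate coin-operated machines → Commercial Certificate not required.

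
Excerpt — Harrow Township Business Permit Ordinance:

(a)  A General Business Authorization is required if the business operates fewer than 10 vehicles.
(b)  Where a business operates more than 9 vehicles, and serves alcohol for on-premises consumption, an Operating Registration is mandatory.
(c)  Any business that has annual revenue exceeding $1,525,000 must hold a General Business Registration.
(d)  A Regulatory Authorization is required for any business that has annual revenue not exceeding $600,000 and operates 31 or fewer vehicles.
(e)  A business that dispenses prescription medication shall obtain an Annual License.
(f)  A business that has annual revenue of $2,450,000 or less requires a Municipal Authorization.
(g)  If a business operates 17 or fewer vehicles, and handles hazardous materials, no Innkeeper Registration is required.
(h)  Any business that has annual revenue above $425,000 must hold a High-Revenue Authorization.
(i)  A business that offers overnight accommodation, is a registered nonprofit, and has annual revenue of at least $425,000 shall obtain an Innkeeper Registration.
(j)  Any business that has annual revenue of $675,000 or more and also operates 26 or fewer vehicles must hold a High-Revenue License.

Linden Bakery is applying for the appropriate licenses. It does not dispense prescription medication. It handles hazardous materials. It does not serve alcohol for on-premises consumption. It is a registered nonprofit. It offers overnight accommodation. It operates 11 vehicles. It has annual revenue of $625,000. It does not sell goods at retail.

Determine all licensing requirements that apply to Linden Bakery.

High-Revenue Authorization, Municipal Authorization

(a) vehicles 11 ≥ 10 → General Business Authorization not required.
(b) vehicles 11 > 9; does not serve alcohol for on-premises consumption → Operating Registration not required.
(c) revenue $625,000 ≤ $1,525,000 → General Business Registration not required.
(d) revenue $625,000 > $600,000; vehicles 11 ≤ 31 → Regulatory Authorization not required.
(e) does not dispense prescription medication → Annual License not required.
(f) revenue $625,000 ≤ $2,450,000 → Municipal Authorization required.
(g) vehicles 11 ≤ 17; handles hazardous materials → exempt from Innkeeper Registration.
(h) revenue $625,000 > $425,000 → High-Revenue Authorization required.
(i) offers overnight accommodation; is a registered nonprofit; revenue $625,000 ≥ $425,000 → Innkeeper Registration required.
(j) revenue $625,000 < $675,000; vehicles 11 ≤ 26 → High-Revenue License not required.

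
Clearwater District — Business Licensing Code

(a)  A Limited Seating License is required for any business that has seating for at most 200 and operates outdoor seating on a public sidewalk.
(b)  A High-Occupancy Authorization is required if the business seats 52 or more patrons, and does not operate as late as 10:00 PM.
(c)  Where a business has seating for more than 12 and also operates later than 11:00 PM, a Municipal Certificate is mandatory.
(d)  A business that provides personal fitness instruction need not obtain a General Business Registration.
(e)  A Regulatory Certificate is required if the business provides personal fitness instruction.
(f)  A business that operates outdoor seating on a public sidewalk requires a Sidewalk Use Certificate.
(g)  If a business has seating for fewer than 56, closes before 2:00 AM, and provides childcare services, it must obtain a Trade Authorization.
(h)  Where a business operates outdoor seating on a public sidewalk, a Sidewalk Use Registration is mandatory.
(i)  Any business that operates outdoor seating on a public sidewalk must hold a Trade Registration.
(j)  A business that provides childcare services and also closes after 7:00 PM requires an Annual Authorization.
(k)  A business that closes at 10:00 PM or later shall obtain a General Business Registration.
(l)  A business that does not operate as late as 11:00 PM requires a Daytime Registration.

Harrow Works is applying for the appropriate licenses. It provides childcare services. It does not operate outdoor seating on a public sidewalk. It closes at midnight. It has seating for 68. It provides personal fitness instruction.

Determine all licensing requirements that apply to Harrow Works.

Annual Authorization, Municipal Certificate, Regulatory Certificate

(a) seating 68 ≤ 200; does not operate outdoor seating on a public sidewalk → Limited Seating License not required.
(b) seating 68 ≥ 52; closes midnight, after 10:00 PM → High-Occupancy Authorization not required.
(c) seating 68 > 12; closes midnight, after 11:00 PM → Municipal Certificate required.
(d) provides personal fitness instruction → exempt from General Business Registration.
(e) provides personal fitness instruction → Regulatory Certificate required.
(f) does not operate outdoor seating on a public sidewalk → Sidewalk Use Certificate not required.
(g) seating 68 ≥ 56; closes midnight, at/before 2:00 AM; provides childcare services → Trade Authorization not required.
(h) does not operate outdoor seating on a public sidewalk → Sidewalk Use Registration not required.
(i) does not operate outdoor seating on a public sidewalk → Trade Registration not required.
(j) provides childcare services; closes midnight, after 7:00 PM → Annual Authorization required.
(k) closes midnight, after 10:00 PM → General Business Registration required.
(l) closes midnight, after 11:00 PM → Daytime Registration not required.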